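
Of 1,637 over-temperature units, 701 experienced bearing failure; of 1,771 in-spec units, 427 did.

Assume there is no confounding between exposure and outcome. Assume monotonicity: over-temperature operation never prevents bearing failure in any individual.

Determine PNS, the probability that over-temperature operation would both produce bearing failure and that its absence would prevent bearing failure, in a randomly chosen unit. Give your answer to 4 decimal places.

PNS ≈ 0.1871

p₁ = P(outcome | exposed) = 701/1637 = 0.42822
p₀ = P(outcome | unexposed) = 427/1771 = 0.24111
Under exogeneity and monotonicity, PNS = p₁ − p₀.
PNS = 0.42822 − 0.24111 = 0.18712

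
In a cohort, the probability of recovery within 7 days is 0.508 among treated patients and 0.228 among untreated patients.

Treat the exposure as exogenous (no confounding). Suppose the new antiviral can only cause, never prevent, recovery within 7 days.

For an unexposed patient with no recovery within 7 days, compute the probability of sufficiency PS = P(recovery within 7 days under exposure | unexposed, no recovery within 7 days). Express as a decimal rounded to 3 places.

Let p₁ = 0.508, p₀ = 0.228.
Under exogeneity and monotonicity, PS = (p₁ − p₀) / (1 − p₀).
PS = (0.508 − 0.228) / (1 − 0.228) = 0.28 / 0.772 ≈ 0.3627

PS ≈ 0.363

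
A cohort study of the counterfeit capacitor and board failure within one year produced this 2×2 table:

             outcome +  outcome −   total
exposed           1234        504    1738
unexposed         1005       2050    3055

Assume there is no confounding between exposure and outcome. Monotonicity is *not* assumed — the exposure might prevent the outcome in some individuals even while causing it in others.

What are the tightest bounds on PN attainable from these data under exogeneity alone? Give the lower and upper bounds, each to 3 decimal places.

0.537 ≤ PN ≤ 0.945

p₁ = P(outcome | exposed) = 1234/1738 = 0.71001
p₀ = P(outcome | unexposed) = 1005/3055 = 0.32897
Under exogeneity alone the bounds on PN are max{0,(p₁−p₀)/p₁} ≤ PN ≤ min{1,(1−p₀)/p₁}.
  lower = (p₁ − p₀)/p₁ = 0.38104 / 0.71001 ≈ 0.5367
  upper = min{1, (1 − p₀)/p₁} = 0.67103 / 0.71001 ≈ 0.9451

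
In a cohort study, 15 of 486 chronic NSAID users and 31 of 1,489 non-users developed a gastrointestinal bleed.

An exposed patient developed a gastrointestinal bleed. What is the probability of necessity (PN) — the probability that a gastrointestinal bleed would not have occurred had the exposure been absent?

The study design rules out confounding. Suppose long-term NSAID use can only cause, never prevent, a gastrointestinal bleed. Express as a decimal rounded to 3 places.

p₁ = P(outcome | exposed) = 15/486 = 0.030864
p₀ = P(outcome | unexposed) = 31/1489 = 0.020819
Under exogeneity and monotonicity, PN = (p₁ − p₀) / p₁.
PN = (0.030864 − 0.020819) / 0.030864 = 0.010045 / 0.030864 ≈ 0.3255

PN ≈ 0.325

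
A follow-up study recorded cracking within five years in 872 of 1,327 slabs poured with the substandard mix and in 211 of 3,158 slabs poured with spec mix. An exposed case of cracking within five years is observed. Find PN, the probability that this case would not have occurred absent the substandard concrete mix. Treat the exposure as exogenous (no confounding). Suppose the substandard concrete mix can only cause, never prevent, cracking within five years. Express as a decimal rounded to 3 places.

p₁ = P(outcome | exposed) = 872/1327 = 0.65712
p₀ = P(outcome | unexposed) = 211/3158 = 0.066814
Under exogeneity and monotonicity, PN = (p₁ − p₀) / p₁.
PN = (0.65712 − 0.066814) / 0.65712 = 0.59031 / 0.65712 ≈ 0.8983

PN ≈ 0.898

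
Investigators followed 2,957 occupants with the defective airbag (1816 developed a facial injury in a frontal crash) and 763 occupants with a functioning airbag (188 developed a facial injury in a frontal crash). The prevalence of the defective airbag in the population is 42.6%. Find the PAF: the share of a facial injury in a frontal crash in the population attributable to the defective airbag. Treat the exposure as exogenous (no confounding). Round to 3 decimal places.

p₁ = P(outcome | exposed) = 1816/2957 = 0.61414
p₀ = P(outcome | unexposed) = 188/763 = 0.2464
Overall risk P(Y=1) = π·p₁ + (1−π)·p₀ = 0.426×0.61414 + 0.574×0.2464 = 0.40305.
Under exogeneity, PAF = [P(Y=1) − p₀] / P(Y=1).
PAF = (0.40305 − 0.2464) / 0.40305 ≈ 0.3887

PAF ≈ 0.389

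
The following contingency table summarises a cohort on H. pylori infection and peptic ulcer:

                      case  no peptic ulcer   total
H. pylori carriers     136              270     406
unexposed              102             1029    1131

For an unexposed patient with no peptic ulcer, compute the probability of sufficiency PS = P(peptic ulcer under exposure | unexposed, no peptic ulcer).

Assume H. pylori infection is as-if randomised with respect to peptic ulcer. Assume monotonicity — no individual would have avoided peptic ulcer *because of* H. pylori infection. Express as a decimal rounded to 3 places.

PS ≈ 0.269

p₁ = P(outcome | exposed) = 136/406 = 0.33498
p₀ = P(outcome | unexposed) = 102/1131 = 0.090186
Under exogeneity and monotonicity, PS = (p₁ − p₀)/(1 − p₀).
PS = (0.33498 − 0.090186) / 0.90981 ≈ 0.2691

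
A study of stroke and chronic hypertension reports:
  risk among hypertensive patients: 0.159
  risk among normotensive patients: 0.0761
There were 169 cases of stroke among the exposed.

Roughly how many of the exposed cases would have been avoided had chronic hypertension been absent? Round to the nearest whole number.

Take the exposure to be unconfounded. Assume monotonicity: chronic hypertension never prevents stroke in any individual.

Let p₁ = 0.159, p₀ = 0.0761.
PN = (p₁ − p₀)/p₁ = (0.159 − 0.0761) / 0.159 ≈ 0.52138.
Attributable cases ≈ PN × (exposed cases) = 0.52138 × 169 ≈ 88.11.

about 88 cases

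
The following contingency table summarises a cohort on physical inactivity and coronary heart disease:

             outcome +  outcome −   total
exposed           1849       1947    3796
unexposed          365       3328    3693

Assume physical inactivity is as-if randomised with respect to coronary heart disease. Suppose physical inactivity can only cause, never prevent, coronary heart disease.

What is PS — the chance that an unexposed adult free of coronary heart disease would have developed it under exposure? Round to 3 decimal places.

PS ≈ 0.431

p₁ = P(outcome | exposed) = 1849/3796 = 0.48709
p₀ = P(outcome | unexposed) = 365/3693 = 0.098836
Under exogeneity and monotonicity, PS = (p₁ − p₀)/(1 − p₀).
PS = (0.48709 − 0.098836) / 0.90116 ≈ 0.4308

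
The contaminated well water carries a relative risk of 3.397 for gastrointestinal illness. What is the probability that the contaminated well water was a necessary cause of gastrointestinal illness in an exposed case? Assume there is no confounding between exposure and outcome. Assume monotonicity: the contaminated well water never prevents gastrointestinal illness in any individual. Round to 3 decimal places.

PN ≈ 0.706

Under exogeneity and monotonicity, PN = (RR − 1) / RR = 1 − 1/RR.
PN = (3.397 − 1) / 3.397 = 2.397 / 3.397 ≈ 0.7056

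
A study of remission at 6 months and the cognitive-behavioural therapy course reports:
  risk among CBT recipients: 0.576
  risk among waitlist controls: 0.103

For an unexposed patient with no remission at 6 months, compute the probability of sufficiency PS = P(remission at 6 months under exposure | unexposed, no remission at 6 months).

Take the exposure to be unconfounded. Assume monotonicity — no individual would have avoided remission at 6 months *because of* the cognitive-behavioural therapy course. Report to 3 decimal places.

PS ≈ 0.527

Let p₁ = 0.576, p₀ = 0.103.
Under exogeneity and monotonicity, PS = (p₁ − p₀) / (1 − p₀).
PS = (0.576 − 0.103) / (1 − 0.103) = 0.473 / 0.897 ≈ 0.5273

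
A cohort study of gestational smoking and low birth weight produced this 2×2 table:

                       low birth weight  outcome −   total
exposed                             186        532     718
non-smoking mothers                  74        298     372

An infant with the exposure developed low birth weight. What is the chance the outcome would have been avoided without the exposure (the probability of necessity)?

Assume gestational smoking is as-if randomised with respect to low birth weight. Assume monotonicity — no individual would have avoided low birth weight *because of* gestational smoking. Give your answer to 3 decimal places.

PN ≈ 0.232

p₁ = P(outcome | exposed) = 186/718 = 0.25905
p₀ = P(outcome | unexposed) = 74/372 = 0.19892
Under exogeneity and monotonicity, PN = (p₁ − p₀) / p₁.
PN = (0.25905 − 0.19892) / 0.25905 = 0.060128 / 0.25905 ≈ 0.2321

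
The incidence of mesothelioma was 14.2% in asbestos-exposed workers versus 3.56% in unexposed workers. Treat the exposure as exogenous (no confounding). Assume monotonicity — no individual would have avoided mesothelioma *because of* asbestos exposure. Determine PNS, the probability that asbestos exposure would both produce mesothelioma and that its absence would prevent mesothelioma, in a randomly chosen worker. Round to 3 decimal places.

p₁ = 0.142, p₀ = 0.0356.
Under exogeneity and monotonicity, PNS = p₁ − p₀.
PNS = 0.142 − 0.0356 = 0.1064

PNS ≈ 0.106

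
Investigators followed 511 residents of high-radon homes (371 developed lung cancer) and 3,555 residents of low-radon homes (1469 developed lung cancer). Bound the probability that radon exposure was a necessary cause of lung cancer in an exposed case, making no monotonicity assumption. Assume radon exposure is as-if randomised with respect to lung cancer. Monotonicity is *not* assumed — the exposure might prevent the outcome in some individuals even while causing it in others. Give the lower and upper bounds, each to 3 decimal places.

0.431 ≤ PN ≤ 0.808

p₁ = P(outcome | exposed) = 371/511 = 0.72603
p₀ = P(outcome | unexposed) = 1469/3555 = 0.41322
Under exogeneity alone the bounds on PN are max{0,(p₁−p₀)/p₁} ≤ PN ≤ min{1,(1−p₀)/p₁}.
  lower = (p₁ − p₀)/p₁ = 0.31281 / 0.72603 ≈ 0.4308
  upper = min{1, (1 − p₀)/p₁} = 0.58678 / 0.72603 ≈ 0.8082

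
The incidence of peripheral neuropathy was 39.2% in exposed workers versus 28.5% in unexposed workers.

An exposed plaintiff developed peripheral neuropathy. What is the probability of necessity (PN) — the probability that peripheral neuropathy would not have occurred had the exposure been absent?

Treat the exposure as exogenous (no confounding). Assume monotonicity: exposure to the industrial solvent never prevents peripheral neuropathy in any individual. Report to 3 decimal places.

PN ≈ 0.273

p₁ = 0.392, p₀ = 0.285.
Under exogeneity and monotonicity, PN = (p₁ − p₀) / p₁.
PN = (0.392 − 0.285) / 0.392 = 0.107 / 0.392 ≈ 0.2730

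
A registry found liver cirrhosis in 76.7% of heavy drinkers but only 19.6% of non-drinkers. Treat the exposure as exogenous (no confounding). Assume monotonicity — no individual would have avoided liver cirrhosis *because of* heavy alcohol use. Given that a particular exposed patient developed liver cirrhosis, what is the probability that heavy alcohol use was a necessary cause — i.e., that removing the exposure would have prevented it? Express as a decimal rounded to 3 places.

PN ≈ 0.744

p₁ = 0.767, p₀ = 0.196.
Under exogeneity and monotonicity, PN = (p₁ − p₀) / p₁.
PN = (0.767 − 0.196) / 0.767 = 0.571 / 0.767 ≈ 0.7445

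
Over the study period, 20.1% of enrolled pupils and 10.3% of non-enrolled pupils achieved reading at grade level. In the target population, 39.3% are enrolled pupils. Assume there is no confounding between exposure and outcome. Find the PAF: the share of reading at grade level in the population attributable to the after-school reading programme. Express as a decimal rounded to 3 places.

p₁ = 0.201, p₀ = 0.103.
Overall risk P(Y=1) = π·p₁ + (1−π)·p₀ = 0.393×0.201 + 0.607×0.103 = 0.14151.
Under exogeneity, PAF = [P(Y=1) − p₀] / P(Y=1).
PAF = (0.14151 − 0.103) / 0.14151 ≈ 0.2722

PAF ≈ 0.272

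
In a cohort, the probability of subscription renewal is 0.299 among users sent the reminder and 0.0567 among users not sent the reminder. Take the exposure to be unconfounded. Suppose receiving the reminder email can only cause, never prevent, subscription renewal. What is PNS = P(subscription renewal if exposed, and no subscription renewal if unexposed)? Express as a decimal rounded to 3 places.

Let p₁ = 0.299, p₀ = 0.0567.
Under exogeneity and monotonicity, PNS = p₁ − p₀.
PNS = 0.299 − 0.0567 = 0.2423

PNS ≈ 0.242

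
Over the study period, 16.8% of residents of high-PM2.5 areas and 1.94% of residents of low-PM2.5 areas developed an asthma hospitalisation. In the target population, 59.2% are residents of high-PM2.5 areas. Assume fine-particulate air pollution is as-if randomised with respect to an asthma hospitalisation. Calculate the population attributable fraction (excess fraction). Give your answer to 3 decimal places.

PAF ≈ 0.819

p₁ = 0.168, p₀ = 0.0194.
Overall risk P(Y=1) = π·p₁ + (1−π)·p₀ = 0.592×0.168 + 0.408×0.0194 = 0.10737.
Under exogeneity, PAF = [P(Y=1) − p₀] / P(Y=1).
PAF = (0.10737 − 0.0194) / 0.10737 ≈ 0.8193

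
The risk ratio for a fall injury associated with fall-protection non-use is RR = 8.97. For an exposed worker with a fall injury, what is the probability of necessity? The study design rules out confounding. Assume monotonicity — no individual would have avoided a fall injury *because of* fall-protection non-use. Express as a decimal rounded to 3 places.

PN ≈ 0.889

Under exogeneity and monotonicity, PN = (RR − 1) / RR = 1 − 1/RR.
PN = (8.97 − 1) / 8.97 = 7.97 / 8.97 ≈ 0.8885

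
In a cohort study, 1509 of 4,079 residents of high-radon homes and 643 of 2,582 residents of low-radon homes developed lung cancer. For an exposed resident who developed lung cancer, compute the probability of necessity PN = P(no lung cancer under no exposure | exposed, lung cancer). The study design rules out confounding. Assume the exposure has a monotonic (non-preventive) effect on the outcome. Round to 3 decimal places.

p₁ = P(outcome | exposed) = 1509/4079 = 0.36994
p₀ = P(outcome | unexposed) = 643/2582 = 0.24903
Under exogeneity and monotonicity, PN = (p₁ − p₀) / p₁.
PN = (0.36994 − 0.24903) / 0.36994 = 0.12091 / 0.36994 ≈ 0.3268

PN ≈ 0.327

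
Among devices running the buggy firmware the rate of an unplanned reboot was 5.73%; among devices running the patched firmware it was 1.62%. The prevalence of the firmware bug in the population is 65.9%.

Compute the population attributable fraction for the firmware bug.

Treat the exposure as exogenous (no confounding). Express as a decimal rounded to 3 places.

p₁ = 0.0573, p₀ = 0.0162.
Overall risk P(Y=1) = π·p₁ + (1−π)·p₀ = 0.659×0.0573 + 0.341×0.0162 = 0.043285.
Under exogeneity, PAF = [P(Y=1) − p₀] / P(Y=1).
PAF = (0.043285 − 0.0162) / 0.043285 ≈ 0.6257

PAF ≈ 0.626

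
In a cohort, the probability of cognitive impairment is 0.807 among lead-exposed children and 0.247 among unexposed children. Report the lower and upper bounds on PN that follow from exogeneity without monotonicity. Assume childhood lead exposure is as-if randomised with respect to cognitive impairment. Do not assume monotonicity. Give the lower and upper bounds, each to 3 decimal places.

0.694 ≤ PN ≤ 0.933

Let p₁ = 0.807, p₀ = 0.247.
Under exogeneity alone the bounds on PN are max{0,(p₁−p₀)/p₁} ≤ PN ≤ min{1,(1−p₀)/p₁}.
  lower = (p₁ − p₀)/p₁ = 0.56 / 0.807 ≈ 0.6939
  upper = min{1, (1 − p₀)/p₁} = 0.753 / 0.807 ≈ 0.9331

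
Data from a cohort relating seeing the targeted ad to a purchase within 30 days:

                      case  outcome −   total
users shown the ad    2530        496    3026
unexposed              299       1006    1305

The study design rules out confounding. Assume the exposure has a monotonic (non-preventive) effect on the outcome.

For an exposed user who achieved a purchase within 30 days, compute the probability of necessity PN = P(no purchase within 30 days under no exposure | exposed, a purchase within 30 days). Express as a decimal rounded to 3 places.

PN ≈ 0.726

p₁ = P(outcome | exposed) = 2530/3026 = 0.83609
p₀ = P(outcome | unexposed) = 299/1305 = 0.22912
Under exogeneity and monotonicity, PN = (p₁ − p₀) / p₁.
PN = (0.83609 − 0.22912) / 0.83609 = 0.60697 / 0.83609 ≈ 0.7260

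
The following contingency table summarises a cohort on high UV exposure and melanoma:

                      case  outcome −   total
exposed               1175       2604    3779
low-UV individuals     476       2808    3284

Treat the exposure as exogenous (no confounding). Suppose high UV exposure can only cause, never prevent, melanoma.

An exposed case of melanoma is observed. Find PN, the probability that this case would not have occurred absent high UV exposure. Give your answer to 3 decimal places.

PN ≈ 0.534

p₁ = P(outcome | exposed) = 1175/3779 = 0.31093
p₀ = P(outcome | unexposed) = 476/3284 = 0.14495
Under exogeneity and monotonicity, PN = (p₁ − p₀) / p₁.
PN = (0.31093 − 0.14495) / 0.31093 = 0.16598 / 0.31093 ≈ 0.5338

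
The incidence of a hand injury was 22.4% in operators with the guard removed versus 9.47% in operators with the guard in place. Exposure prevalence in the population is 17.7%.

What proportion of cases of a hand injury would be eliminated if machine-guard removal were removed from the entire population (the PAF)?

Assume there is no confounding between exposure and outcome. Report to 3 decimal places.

p₁ = 0.224, p₀ = 0.0947.
Overall risk P(Y=1) = π·p₁ + (1−π)·p₀ = 0.177×0.224 + 0.823×0.0947 = 0.11759.
Under exogeneity, PAF = [P(Y=1) − p₀] / P(Y=1).
PAF = (0.11759 − 0.0947) / 0.11759 ≈ 0.1946

PAF ≈ 0.195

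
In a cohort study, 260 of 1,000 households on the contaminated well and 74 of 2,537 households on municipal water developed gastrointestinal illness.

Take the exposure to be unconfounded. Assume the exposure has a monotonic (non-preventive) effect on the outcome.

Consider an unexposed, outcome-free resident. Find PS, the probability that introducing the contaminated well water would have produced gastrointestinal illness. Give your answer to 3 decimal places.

p₁ = P(outcome | exposed) = 260/1000 = 0.26
p₀ = P(outcome | unexposed) = 74/2537 = 0.029168
Under exogeneity and monotonicity, PS = (p₁ − p₀) / (1 − p₀).
PS = (0.26 − 0.029168) / (1 − 0.029168) = 0.23083 / 0.97083 ≈ 0.2378

PS ≈ 0.238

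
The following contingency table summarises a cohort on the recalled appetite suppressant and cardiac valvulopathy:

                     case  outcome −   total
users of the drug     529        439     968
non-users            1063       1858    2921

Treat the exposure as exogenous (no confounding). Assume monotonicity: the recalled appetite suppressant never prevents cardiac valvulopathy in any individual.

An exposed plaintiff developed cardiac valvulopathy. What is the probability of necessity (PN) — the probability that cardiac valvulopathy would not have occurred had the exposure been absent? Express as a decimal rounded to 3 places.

PN ≈ 0.334

p₁ = P(outcome | exposed) = 529/968 = 0.54649
p₀ = P(outcome | unexposed) = 1063/2921 = 0.36392
Under exogeneity and monotonicity, PN = (p₁ − p₀) / p₁.
PN = (0.54649 − 0.36392) / 0.54649 = 0.18257 / 0.54649 ≈ 0.3341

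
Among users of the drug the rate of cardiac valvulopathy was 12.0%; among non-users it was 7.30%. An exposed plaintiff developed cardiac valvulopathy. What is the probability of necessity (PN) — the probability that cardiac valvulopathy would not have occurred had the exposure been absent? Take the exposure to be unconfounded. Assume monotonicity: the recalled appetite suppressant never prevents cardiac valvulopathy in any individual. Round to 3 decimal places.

PN ≈ 0.392

p₁ = 0.12, p₀ = 0.073.
Under exogeneity and monotonicity, PN = (p₁ − p₀) / p₁.
PN = (0.12 − 0.073) / 0.12 = 0.047 / 0.12 ≈ 0.3917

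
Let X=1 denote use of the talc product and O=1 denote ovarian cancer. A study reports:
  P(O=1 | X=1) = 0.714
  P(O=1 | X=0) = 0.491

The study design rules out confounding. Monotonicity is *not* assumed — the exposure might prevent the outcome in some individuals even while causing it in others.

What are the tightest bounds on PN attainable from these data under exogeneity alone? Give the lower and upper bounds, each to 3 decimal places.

0.312 ≤ PN ≤ 0.713

Let p₁ = 0.714, p₀ = 0.491.
Under exogeneity alone the bounds on PN are max{0,(p₁−p₀)/p₁} ≤ PN ≤ min{1,(1−p₀)/p₁}.
  lower = (p₁ − p₀)/p₁ = 0.223 / 0.714 ≈ 0.3123
  upper = min{1, (1 − p₀)/p₁} = 0.509 / 0.714 ≈ 0.7129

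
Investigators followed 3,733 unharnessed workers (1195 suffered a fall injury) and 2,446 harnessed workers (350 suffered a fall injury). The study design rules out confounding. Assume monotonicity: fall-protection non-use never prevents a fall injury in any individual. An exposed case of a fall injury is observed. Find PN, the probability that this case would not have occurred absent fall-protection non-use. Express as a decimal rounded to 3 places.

p₁ = P(outcome | exposed) = 1195/3733 = 0.32012
p₀ = P(outcome | unexposed) = 350/2446 = 0.14309
Under exogeneity and monotonicity, PN = (p₁ − p₀) / p₁.
PN = (0.32012 − 0.14309) / 0.32012 = 0.17703 / 0.32012 ≈ 0.5530

PN ≈ 0.553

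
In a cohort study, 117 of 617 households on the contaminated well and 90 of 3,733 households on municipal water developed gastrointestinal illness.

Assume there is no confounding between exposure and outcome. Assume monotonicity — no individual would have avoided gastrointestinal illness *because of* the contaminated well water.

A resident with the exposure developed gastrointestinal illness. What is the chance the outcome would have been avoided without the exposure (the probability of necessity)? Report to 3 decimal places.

PN ≈ 0.873

p₁ = P(outcome | exposed) = 117/617 = 0.18963
p₀ = P(outcome | unexposed) = 90/3733 = 0.024109
Under exogeneity and monotonicity, PN = (p₁ − p₀) / p₁.
PN = (0.18963 − 0.024109) / 0.18963 = 0.16552 / 0.18963 ≈ 0.8729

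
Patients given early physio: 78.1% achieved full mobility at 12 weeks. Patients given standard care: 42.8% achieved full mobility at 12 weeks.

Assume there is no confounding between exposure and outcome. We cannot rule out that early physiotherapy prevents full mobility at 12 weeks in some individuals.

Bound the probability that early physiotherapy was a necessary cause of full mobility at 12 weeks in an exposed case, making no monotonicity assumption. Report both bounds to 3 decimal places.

p₁ = 0.781, p₀ = 0.428.
Under exogeneity alone the bounds on PN are max{0,(p₁−p₀)/p₁} ≤ PN ≤ min{1,(1−p₀)/p₁}.
  lower = (p₁ − p₀)/p₁ = 0.353 / 0.781 ≈ 0.4520
  upper = min{1, (1 − p₀)/p₁} = 0.572 / 0.781 ≈ 0.7324

0.452 ≤ PN ≤ 0.732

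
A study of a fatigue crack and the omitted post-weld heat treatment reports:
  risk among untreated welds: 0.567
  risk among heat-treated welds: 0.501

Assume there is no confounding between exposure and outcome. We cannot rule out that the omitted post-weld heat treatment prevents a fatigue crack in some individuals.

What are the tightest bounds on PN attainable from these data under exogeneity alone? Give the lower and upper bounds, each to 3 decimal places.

0.116 ≤ PN ≤ 0.880

Let p₁ = 0.567, p₀ = 0.501.
Under exogeneity alone the bounds on PN are max{0,(p₁−p₀)/p₁} ≤ PN ≤ min{1,(1−p₀)/p₁}.
  lower = (p₁ − p₀)/p₁ = 0.066 / 0.567 ≈ 0.1164
  upper = min{1, (1 − p₀)/p₁} = 0.499 / 0.567 ≈ 0.8801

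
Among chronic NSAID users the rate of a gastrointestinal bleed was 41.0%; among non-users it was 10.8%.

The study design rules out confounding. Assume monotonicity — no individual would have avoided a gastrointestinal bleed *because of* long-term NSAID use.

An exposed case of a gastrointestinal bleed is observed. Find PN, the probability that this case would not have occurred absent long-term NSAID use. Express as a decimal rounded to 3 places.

p₁ = 0.41, p₀ = 0.108.
Under exogeneity and monotonicity, PN = (p₁ − p₀) / p₁.
PN = (0.41 − 0.108) / 0.41 = 0.302 / 0.41 ≈ 0.7366

PN ≈ 0.737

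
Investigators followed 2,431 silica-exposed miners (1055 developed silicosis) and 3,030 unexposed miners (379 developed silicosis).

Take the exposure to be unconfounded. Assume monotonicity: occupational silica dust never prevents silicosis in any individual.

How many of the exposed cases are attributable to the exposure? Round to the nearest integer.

about 751 cases

p₁ = P(outcome | exposed) = 1055/2431 = 0.43398
p₀ = P(outcome | unexposed) = 379/3030 = 0.12508
PN = (p₁ − p₀)/p₁ = (0.43398 − 0.12508) / 0.43398 ≈ 0.71178.
Attributable cases ≈ PN × (exposed cases) = 0.71178 × 1055 ≈ 750.92.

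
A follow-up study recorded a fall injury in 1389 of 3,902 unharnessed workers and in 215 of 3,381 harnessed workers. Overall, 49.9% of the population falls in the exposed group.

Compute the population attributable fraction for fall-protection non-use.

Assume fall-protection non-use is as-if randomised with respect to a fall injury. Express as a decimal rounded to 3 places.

PAF ≈ 0.696

p₁ = P(outcome | exposed) = 1389/3902 = 0.35597
p₀ = P(outcome | unexposed) = 215/3381 = 0.063591
Overall risk P(Y=1) = π·p₁ + (1−π)·p₀ = 0.499×0.35597 + 0.501×0.063591 = 0.20949.
Under exogeneity, PAF = [P(Y=1) − p₀] / P(Y=1).
PAF = (0.20949 − 0.063591) / 0.20949 ≈ 0.6964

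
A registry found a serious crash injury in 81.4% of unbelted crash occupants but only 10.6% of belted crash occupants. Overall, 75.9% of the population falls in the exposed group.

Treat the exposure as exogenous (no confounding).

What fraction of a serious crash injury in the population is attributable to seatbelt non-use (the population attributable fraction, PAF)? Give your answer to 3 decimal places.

p₁ = 0.814, p₀ = 0.106.
Overall risk P(Y=1) = π·p₁ + (1−π)·p₀ = 0.759×0.814 + 0.241×0.106 = 0.64337.
Under exogeneity, PAF = [P(Y=1) − p₀] / P(Y=1).
PAF = (0.64337 − 0.106) / 0.64337 ≈ 0.8352

PAF ≈ 0.835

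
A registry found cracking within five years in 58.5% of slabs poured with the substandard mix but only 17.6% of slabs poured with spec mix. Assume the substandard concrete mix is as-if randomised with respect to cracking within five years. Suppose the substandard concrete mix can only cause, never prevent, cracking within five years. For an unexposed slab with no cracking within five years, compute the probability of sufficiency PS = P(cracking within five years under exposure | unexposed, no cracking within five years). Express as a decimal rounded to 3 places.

p₁ = 0.585, p₀ = 0.176.
Under exogeneity and monotonicity, PS = (p₁ − p₀) / (1 − p₀).
PS = (0.585 − 0.176) / (1 − 0.176) = 0.409 / 0.824 ≈ 0.4964

PS ≈ 0.496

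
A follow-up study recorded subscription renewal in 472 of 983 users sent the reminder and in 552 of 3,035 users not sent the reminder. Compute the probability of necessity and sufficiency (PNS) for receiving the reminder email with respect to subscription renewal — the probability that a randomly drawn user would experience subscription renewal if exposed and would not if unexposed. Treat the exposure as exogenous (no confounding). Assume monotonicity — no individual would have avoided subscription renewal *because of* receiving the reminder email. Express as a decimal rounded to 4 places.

p₁ = P(outcome | exposed) = 472/983 = 0.48016
p₀ = P(outcome | unexposed) = 552/3035 = 0.18188
Under exogeneity and monotonicity, PNS = p₁ − p₀.
PNS = 0.48016 − 0.18188 = 0.29828

PNS ≈ 0.2983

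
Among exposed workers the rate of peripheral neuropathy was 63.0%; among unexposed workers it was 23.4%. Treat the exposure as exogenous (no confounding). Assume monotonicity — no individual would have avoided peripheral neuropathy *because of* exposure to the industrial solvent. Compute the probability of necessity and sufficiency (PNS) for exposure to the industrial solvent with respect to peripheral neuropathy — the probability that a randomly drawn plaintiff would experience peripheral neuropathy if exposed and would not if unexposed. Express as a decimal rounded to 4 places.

p₁ = 0.63, p₀ = 0.234.
Under exogeneity and monotonicity, PNS = p₁ − p₀.
PNS = 0.63 − 0.234 = 0.396

PNS ≈ 0.3960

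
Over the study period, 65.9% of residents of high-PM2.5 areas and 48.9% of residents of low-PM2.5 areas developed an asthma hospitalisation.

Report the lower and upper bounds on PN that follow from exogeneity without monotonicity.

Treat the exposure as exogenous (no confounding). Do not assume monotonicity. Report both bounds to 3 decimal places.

0.258 ≤ PN ≤ 0.775

p₁ = 0.659, p₀ = 0.489.
Under exogeneity alone the bounds on PN are max{0,(p₁−p₀)/p₁} ≤ PN ≤ min{1,(1−p₀)/p₁}.
  lower = (p₁ − p₀)/p₁ = 0.17 / 0.659 ≈ 0.2580
  upper = min{1, (1 − p₀)/p₁} = 0.511 / 0.659 ≈ 0.7754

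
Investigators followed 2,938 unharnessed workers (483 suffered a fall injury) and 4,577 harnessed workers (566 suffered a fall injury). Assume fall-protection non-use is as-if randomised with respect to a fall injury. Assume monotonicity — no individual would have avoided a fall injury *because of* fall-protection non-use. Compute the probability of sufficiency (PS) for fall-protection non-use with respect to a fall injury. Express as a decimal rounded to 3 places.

p₁ = P(outcome | exposed) = 483/2938 = 0.1644
p₀ = P(outcome | unexposed) = 566/4577 = 0.12366
Under exogeneity and monotonicity, PS = (p₁ − p₀) / (1 − p₀).
PS = (0.1644 − 0.12366) / (1 − 0.12366) = 0.040736 / 0.87634 ≈ 0.0465

PS ≈ 0.046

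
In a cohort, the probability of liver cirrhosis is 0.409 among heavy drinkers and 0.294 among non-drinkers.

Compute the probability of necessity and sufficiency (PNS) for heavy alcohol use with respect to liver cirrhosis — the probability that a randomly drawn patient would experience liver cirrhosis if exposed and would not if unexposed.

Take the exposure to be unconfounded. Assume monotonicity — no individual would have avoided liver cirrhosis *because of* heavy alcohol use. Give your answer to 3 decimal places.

PNS ≈ 0.115

Let p₁ = 0.409, p₀ = 0.294.
Under exogeneity and monotonicity, PNS = p₁ − p₀.
PNS = 0.409 − 0.294 = 0.115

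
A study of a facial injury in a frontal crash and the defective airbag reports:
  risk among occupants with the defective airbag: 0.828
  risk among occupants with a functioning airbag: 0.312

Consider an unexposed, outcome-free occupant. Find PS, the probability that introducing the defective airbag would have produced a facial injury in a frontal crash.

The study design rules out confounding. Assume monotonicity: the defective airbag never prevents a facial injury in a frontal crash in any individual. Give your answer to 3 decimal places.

Let p₁ = 0.828, p₀ = 0.312.
Under exogeneity and monotonicity, PS = (p₁ − p₀) / (1 − p₀).
PS = (0.828 − 0.312) / (1 − 0.312) = 0.516 / 0.688 ≈ 0.7500

PS ≈ 0.750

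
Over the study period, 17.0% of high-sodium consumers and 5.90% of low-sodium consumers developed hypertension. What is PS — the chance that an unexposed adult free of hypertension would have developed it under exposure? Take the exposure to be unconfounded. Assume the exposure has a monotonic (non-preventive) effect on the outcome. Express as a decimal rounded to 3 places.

PS ≈ 0.118

p₁ = 0.17, p₀ = 0.059.
Under exogeneity and monotonicity, PS = (p₁ − p₀) / (1 − p₀).
PS = (0.17 − 0.059) / (1 − 0.059) = 0.111 / 0.941 ≈ 0.1180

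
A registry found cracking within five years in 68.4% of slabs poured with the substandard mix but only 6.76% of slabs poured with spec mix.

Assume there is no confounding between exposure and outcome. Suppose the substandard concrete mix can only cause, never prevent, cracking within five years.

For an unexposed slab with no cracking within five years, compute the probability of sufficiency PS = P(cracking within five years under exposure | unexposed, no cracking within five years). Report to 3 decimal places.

p₁ = 0.684, p₀ = 0.0676.
Under exogeneity and monotonicity, PS = (p₁ − p₀) / (1 − p₀).
PS = (0.684 − 0.0676) / (1 − 0.0676) = 0.6164 / 0.9324 ≈ 0.6611

PS ≈ 0.661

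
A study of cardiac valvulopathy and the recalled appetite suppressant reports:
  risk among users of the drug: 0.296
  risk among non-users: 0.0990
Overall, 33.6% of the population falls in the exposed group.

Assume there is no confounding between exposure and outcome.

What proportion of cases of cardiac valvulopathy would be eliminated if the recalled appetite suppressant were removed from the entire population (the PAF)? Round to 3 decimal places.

PAF ≈ 0.401

Let p₁ = 0.296, p₀ = 0.099.
Overall risk P(Y=1) = π·p₁ + (1−π)·p₀ = 0.336×0.296 + 0.664×0.099 = 0.16519.
Under exogeneity, PAF = [P(Y=1) − p₀] / P(Y=1).
PAF = (0.16519 − 0.099) / 0.16519 ≈ 0.4007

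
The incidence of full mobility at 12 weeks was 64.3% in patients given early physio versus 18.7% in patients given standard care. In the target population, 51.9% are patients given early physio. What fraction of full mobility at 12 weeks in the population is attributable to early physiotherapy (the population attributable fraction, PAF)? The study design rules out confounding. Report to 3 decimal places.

p₁ = 0.643, p₀ = 0.187.
Overall risk P(Y=1) = π·p₁ + (1−π)·p₀ = 0.519×0.643 + 0.481×0.187 = 0.42366.
Under exogeneity, PAF = [P(Y=1) − p₀] / P(Y=1).
PAF = (0.42366 − 0.187) / 0.42366 ≈ 0.5586

PAF ≈ 0.559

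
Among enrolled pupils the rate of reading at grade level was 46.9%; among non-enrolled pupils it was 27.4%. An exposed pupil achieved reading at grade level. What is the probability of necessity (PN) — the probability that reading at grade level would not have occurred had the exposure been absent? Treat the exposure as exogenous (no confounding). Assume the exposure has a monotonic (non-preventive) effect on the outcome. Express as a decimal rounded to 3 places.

p₁ = 0.469, p₀ = 0.274.
Under exogeneity and monotonicity, PN = (p₁ − p₀) / p₁.
PN = (0.469 − 0.274) / 0.469 = 0.195 / 0.469 ≈ 0.4158

PN ≈ 0.416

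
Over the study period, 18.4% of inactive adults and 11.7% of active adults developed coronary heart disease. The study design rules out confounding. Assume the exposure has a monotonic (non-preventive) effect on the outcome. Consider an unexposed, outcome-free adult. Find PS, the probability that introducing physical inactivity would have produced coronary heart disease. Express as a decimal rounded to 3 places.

p₁ = 0.184, p₀ = 0.117.
Under exogeneity and monotonicity, PS = (p₁ − p₀) / (1 − p₀).
PS = (0.184 − 0.117) / (1 − 0.117) = 0.067 / 0.883 ≈ 0.0759

PS ≈ 0.076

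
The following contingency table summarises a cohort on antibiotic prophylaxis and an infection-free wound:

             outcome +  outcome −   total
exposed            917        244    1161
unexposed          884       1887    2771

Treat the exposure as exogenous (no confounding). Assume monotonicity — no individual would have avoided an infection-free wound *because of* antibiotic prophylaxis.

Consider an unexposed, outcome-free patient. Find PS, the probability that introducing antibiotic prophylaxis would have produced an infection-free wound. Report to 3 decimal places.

PS ≈ 0.691

p₁ = P(outcome | exposed) = 917/1161 = 0.78984
p₀ = P(outcome | unexposed) = 884/2771 = 0.31902
Under exogeneity and monotonicity, PS = (p₁ − p₀)/(1 − p₀).
PS = (0.78984 − 0.31902) / 0.68098 ≈ 0.6914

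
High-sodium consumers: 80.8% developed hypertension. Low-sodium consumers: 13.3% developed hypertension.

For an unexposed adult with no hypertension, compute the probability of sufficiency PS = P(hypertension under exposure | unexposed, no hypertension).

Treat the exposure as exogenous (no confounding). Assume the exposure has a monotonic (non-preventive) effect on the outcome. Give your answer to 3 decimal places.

PS ≈ 0.779

p₁ = 0.808, p₀ = 0.133.
Under exogeneity and monotonicity, PS = (p₁ − p₀) / (1 − p₀).
PS = (0.808 − 0.133) / (1 − 0.133) = 0.675 / 0.867 ≈ 0.7785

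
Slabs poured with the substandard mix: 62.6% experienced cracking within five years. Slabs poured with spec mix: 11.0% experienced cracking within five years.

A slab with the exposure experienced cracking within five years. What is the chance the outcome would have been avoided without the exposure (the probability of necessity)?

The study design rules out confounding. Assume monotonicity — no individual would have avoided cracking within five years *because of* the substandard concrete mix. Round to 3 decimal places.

p₁ = 0.626, p₀ = 0.11.
Under exogeneity and monotonicity, PN = (p₁ − p₀) / p₁.
PN = (0.626 − 0.11) / 0.626 = 0.516 / 0.626 ≈ 0.8243

PN ≈ 0.824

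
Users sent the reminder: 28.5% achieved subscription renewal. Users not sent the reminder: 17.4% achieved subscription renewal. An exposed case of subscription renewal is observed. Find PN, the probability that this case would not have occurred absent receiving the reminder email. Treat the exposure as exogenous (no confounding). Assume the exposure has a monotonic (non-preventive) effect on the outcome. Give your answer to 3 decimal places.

p₁ = 0.285, p₀ = 0.174.
Under exogeneity and monotonicity, PN = (p₁ − p₀) / p₁.
PN = (0.285 − 0.174) / 0.285 = 0.111 / 0.285 ≈ 0.3895

PN ≈ 0.389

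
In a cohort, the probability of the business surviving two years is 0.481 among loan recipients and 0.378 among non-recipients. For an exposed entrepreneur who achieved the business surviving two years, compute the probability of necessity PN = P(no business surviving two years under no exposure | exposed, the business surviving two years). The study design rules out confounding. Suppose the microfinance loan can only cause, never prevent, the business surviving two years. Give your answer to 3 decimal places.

Let p₁ = 0.481, p₀ = 0.378.
Under exogeneity and monotonicity, PN = (p₁ − p₀) / p₁.
PN = (0.481 − 0.378) / 0.481 = 0.103 / 0.481 ≈ 0.2141

PN ≈ 0.214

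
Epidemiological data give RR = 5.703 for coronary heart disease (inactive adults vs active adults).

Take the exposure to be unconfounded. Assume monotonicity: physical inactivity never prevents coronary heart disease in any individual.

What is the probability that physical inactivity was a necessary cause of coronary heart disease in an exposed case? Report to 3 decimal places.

PN ≈ 0.825

Under exogeneity and monotonicity, PN = (RR − 1) / RR = 1 − 1/RR.
PN = (5.703 − 1) / 5.703 = 4.703 / 5.703 ≈ 0.8247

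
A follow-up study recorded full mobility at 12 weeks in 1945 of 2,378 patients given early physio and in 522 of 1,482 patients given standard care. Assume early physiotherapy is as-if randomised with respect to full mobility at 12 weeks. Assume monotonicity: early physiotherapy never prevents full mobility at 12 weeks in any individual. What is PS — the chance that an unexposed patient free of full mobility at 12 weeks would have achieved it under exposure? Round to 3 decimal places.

p₁ = P(outcome | exposed) = 1945/2378 = 0.81791
p₀ = P(outcome | unexposed) = 522/1482 = 0.35223
Under exogeneity and monotonicity, PS = (p₁ − p₀) / (1 − p₀).
PS = (0.81791 − 0.35223) / (1 − 0.35223) = 0.46569 / 0.64777 ≈ 0.7189

PS ≈ 0.719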